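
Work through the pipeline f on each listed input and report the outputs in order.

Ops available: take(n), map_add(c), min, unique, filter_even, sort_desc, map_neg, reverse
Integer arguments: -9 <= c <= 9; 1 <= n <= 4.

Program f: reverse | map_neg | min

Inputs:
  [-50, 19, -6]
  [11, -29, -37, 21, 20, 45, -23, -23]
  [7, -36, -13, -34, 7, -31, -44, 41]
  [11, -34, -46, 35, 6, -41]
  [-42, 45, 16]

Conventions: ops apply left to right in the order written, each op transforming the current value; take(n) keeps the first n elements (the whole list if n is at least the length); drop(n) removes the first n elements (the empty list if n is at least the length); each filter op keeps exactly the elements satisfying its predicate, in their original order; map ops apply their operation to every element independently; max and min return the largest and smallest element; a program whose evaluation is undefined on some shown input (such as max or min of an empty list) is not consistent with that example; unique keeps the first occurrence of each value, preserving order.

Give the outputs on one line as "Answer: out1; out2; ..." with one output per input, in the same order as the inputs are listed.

Execution, op by op:
  [-50, 19, -6] -> [-6, 19, -50] -> [6, -19, 50] -> -19
  [11, -29, -37, 21, 20, 45, -23, -23] -> [-23, -23, 45, 20, 21, -37, -29, 11] -> [23, 23, -45, -20, -21, 37, 29, -11] -> -45
  [7, -36, -13, -34, 7, -31, -44, 41] -> [41, -44, -31, 7, -34, -13, -36, 7] -> [-41, 44, 31, -7, 34, 13, 36, -7] -> -41
  [11, -34, -46, 35, 6, -41] -> [-41, 6, 35, -46, -34, 11] -> [41, -6, -35, 46, 34, -11] -> -35
  [-42, 45, 16] -> [16, 45, -42] -> [-16, -45, 42] -> -45

-19; -45; -41; -35; -45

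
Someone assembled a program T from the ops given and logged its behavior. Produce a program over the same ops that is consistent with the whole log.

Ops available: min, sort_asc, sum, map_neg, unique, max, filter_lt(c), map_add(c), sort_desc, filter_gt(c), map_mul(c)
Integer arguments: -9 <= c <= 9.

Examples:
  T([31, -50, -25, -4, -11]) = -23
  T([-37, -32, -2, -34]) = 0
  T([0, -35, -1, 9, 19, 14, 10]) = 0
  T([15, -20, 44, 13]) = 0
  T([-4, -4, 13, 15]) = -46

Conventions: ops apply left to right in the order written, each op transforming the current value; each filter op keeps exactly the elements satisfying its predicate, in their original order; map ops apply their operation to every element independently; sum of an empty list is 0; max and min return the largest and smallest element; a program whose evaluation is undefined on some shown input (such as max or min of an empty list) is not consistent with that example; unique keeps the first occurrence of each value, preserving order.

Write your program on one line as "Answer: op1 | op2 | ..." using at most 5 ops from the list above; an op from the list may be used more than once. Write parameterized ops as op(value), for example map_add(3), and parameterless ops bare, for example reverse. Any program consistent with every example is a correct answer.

filter_gt(-7) | map_mul(8) | map_add(9) | filter_lt(-8) | sum

Check, running the answer program on each example:
  [31, -50, -25, -4, -11] -> [31, -4] -> [248, -32] -> [257, -23] -> [-23] -> -23
  [-37, -32, -2, -34] -> [-2] -> [-16] -> [-7] -> [] -> 0
  [0, -35, -1, 9, 19, 14, 10] -> [0, -1, 9, 19, 14, 10] -> [0, -8, 72, 152, 112, 80] -> [9, 1, 81, 161, 121, 89] -> [] -> 0
  [15, -20, 44, 13] -> [15, 44, 13] -> [120, 352, 104] -> [129, 361, 113] -> [] -> 0
  [-4, -4, 13, 15] -> [-4, -4, 13, 15] -> [-32, -32, 104, 120] -> [-23, -23, 113, 129] -> [-23, -23] -> -46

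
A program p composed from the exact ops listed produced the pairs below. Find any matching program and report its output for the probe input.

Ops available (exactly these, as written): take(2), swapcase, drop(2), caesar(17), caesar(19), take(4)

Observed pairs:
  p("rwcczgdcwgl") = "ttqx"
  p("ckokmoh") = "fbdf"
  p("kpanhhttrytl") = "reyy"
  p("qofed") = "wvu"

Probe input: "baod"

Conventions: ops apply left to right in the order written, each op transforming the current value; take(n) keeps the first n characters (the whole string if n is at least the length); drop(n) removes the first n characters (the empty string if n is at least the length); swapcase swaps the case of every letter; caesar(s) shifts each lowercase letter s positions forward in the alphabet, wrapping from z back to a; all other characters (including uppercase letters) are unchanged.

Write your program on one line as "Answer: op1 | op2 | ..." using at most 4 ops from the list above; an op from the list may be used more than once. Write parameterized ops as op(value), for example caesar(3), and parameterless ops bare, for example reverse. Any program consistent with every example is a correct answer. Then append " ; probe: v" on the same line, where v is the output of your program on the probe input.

drop(2) | caesar(17) | take(4) ; probe: "fu"

Check, running the answer program on each example:
  "rwcczgdcwgl" -> "cczgdcwgl" -> "ttqxutnxc" -> "ttqx"
  "ckokmoh" -> "okmoh" -> "fbdfy" -> "fbdf"
  "kpanhhttrytl" -> "anhhttrytl" -> "reyykkipkc" -> "reyy"
  "qofed" -> "fed" -> "wvu" -> "wvu"
  probe: "baod" -> "od" -> "fu" -> "fu"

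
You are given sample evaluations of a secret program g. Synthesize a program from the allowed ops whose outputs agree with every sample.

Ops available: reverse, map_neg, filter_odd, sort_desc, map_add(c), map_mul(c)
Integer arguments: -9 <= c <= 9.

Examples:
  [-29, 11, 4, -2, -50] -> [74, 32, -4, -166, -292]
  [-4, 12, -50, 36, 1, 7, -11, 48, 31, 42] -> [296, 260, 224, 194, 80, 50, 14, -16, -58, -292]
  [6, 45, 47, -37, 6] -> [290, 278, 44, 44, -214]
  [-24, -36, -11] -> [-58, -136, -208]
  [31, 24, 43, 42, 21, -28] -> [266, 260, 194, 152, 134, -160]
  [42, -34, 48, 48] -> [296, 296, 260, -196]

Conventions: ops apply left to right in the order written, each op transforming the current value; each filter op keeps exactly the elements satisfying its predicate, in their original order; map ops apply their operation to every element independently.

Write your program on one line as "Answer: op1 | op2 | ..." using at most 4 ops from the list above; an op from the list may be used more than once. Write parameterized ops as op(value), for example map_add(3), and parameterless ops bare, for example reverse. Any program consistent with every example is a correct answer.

map_mul(-6) | map_neg | sort_desc | map_add(8)

Check, running the answer program on each example:
  [-29, 11, 4, -2, -50] -> [174, -66, -24, 12, 300] -> [-174, 66, 24, -12, -300] -> [66, 24, -12, -174, -300] -> [74, 32, -4, -166, -292]
  [-4, 12, -50, 36, 1, 7, -11, 48, 31, 42] -> [24, -72, 300, -216, -6, -42, 66, -288, -186, -252] -> [-24, 72, -300, 216, 6, 42, -66, 288, 186, 252] -> [288, 252, 216, 186, 72, 42, 6, -24, -66, -300] -> [296, 260, 224, 194, 80, 50, 14, -16, -58, -292]
  [6, 45, 47, -37, 6] -> [-36, -270, -282, 222, -36] -> [36, 270, 282, -222, 36] -> [282, 270, 36, 36, -222] -> [290, 278, 44, 44, -214]
  [-24, -36, -11] -> [144, 216, 66] -> [-144, -216, -66] -> [-66, -144, -216] -> [-58, -136, -208]
  [31, 24, 43, 42, 21, -28] -> [-186, -144, -258, -252, -126, 168] -> [186, 144, 258, 252, 126, -168] -> [258, 252, 186, 144, 126, -168] -> [266, 260, 194, 152, 134, -160]
  [42, -34, 48, 48] -> [-252, 204, -288, -288] -> [252, -204, 288, 288] -> [288, 288, 252, -204] -> [296, 296, 260, -196]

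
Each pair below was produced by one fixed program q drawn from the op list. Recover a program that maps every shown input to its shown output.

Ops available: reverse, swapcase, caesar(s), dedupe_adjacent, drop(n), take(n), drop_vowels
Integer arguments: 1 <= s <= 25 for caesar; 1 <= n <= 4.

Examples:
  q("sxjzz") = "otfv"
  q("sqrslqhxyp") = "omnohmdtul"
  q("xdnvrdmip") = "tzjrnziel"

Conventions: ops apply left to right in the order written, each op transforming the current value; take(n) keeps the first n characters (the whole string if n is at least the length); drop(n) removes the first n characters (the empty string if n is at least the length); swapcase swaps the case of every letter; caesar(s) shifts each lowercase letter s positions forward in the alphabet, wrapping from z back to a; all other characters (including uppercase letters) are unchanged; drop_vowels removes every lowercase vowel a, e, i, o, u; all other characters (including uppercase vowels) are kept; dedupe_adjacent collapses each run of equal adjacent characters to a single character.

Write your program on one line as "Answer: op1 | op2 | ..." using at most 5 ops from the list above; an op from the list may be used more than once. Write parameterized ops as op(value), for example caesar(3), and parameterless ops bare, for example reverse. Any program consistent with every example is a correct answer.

reverse | dedupe_adjacent | caesar(20) | reverse | caesar(2)

Check, running the answer program on each example:
  "sxjzz" -> "zzjxs" -> "zjxs" -> "tdrm" -> "mrdt" -> "otfv"
  "sqrslqhxyp" -> "pyxhqlsrqs" -> "pyxhqlsrqs" -> "jsrbkfmlkm" -> "mklmfkbrsj" -> "omnohmdtul"
  "xdnvrdmip" -> "pimdrvndx" -> "pimdrvndx" -> "jcgxlphxr" -> "rxhplxgcj" -> "tzjrnziel"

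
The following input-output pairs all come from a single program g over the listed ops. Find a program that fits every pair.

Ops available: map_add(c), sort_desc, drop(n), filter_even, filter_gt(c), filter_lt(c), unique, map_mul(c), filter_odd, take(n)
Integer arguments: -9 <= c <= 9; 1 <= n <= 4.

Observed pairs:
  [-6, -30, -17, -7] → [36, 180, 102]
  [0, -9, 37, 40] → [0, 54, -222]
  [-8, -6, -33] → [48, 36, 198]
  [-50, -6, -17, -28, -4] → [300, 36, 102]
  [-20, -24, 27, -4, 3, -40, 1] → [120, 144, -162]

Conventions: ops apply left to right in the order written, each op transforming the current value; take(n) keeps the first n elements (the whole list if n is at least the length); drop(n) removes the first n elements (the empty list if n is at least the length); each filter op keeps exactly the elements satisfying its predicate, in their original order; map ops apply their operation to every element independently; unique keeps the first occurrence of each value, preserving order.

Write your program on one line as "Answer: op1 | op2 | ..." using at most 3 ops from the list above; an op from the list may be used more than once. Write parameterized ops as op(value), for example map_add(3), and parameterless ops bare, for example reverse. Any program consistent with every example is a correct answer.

map_mul(-6) | take(3)

Check, running the answer program on each example:
  [-6, -30, -17, -7] -> [36, 180, 102, 42] -> [36, 180, 102]
  [0, -9, 37, 40] -> [0, 54, -222, -240] -> [0, 54, -222]
  [-8, -6, -33] -> [48, 36, 198] -> [48, 36, 198]
  [-50, -6, -17, -28, -4] -> [300, 36, 102, 168, 24] -> [300, 36, 102]
  [-20, -24, 27, -4, 3, -40, 1] -> [120, 144, -162, 24, -18, 240, -6] -> [120, 144, -162]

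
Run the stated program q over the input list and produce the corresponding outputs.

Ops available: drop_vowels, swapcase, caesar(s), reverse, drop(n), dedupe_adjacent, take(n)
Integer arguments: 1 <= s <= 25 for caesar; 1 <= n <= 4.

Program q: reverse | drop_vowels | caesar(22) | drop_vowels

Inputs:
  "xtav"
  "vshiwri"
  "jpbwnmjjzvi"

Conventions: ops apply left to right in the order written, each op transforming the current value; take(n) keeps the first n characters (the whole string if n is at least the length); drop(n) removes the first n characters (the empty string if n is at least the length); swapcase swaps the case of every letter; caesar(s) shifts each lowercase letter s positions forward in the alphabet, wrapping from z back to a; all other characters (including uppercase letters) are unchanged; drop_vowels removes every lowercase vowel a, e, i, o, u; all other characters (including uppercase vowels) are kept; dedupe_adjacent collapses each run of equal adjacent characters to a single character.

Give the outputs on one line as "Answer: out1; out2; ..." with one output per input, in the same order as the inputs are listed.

Execution, op by op:
  "xtav" -> "vatx" -> "vtx" -> "rpt" -> "rpt"
  "vshiwri" -> "irwihsv" -> "rwhsv" -> "nsdor" -> "nsdr"
  "jpbwnmjjzvi" -> "ivzjjmnwbpj" -> "vzjjmnwbpj" -> "rvffijsxlf" -> "rvffjsxlf"

"rpt"; "nsdr"; "rvffjsxlf"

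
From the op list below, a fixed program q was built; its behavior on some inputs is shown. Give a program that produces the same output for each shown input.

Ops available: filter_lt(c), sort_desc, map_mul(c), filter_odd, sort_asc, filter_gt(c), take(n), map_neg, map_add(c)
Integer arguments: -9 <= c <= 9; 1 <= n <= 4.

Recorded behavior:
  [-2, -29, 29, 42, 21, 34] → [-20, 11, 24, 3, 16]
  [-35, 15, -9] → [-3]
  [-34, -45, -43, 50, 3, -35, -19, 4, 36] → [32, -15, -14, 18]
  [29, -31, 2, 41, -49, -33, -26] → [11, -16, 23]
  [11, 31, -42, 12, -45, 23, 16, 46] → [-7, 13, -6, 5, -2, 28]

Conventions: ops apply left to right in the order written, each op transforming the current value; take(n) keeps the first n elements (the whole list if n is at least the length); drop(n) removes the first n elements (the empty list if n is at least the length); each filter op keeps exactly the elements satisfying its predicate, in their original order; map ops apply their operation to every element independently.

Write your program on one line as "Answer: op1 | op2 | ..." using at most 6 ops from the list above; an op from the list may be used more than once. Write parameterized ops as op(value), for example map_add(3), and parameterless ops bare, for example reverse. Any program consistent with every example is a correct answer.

map_add(-2) | filter_gt(-8) | map_add(-1) | map_add(-9) | map_add(-6)

Check, running the answer program on each example:
  [-2, -29, 29, 42, 21, 34] -> [-4, -31, 27, 40, 19, 32] -> [-4, 27, 40, 19, 32] -> [-5, 26, 39, 18, 31] -> [-14, 17, 30, 9, 22] -> [-20, 11, 24, 3, 16]
  [-35, 15, -9] -> [-37, 13, -11] -> [13] -> [12] -> [3] -> [-3]
  [-34, -45, -43, 50, 3, -35, -19, 4, 36] -> [-36, -47, -45, 48, 1, -37, -21, 2, 34] -> [48, 1, 2, 34] -> [47, 0, 1, 33] -> [38, -9, -8, 24] -> [32, -15, -14, 18]
  [29, -31, 2, 41, -49, -33, -26] -> [27, -33, 0, 39, -51, -35, -28] -> [27, 0, 39] -> [26, -1, 38] -> [17, -10, 29] -> [11, -16, 23]
  [11, 31, -42, 12, -45, 23, 16, 46] -> [9, 29, -44, 10, -47, 21, 14, 44] -> [9, 29, 10, 21, 14, 44] -> [8, 28, 9, 20, 13, 43] -> [-1, 19, 0, 11, 4, 34] -> [-7, 13, -6, 5, -2, 28]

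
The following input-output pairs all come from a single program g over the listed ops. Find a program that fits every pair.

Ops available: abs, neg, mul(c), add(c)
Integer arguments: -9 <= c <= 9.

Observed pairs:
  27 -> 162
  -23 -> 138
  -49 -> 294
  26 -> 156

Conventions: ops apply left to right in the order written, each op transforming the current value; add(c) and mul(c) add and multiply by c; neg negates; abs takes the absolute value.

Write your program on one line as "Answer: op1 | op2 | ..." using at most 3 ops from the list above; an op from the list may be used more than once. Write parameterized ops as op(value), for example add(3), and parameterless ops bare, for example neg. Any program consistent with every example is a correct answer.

abs | mul(6)

Check, running the answer program on each example:
  27 -> 27 -> 162
  -23 -> 23 -> 138
  -49 -> 49 -> 294
  26 -> 26 -> 156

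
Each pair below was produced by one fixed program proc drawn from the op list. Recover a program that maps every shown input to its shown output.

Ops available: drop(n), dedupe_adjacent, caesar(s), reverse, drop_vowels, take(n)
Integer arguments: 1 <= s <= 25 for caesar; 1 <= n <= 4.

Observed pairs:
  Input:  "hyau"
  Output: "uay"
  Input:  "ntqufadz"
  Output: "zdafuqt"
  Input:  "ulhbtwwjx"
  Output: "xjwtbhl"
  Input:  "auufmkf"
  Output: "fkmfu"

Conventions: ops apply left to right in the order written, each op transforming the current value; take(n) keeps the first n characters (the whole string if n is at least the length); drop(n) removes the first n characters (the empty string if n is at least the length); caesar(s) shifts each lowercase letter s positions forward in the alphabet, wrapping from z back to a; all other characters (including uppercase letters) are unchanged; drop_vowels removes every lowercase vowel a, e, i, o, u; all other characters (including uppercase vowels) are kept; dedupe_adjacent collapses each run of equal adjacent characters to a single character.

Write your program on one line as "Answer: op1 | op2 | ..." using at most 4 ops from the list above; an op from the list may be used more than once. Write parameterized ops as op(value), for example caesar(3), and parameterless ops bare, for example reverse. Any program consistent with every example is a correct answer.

dedupe_adjacent | drop(1) | reverse

Check, running the answer program on each example:
  "hyau" -> "hyau" -> "yau" -> "uay"
  "ntqufadz" -> "ntqufadz" -> "tqufadz" -> "zdafuqt"
  "ulhbtwwjx" -> "ulhbtwjx" -> "lhbtwjx" -> "xjwtbhl"
  "auufmkf" -> "aufmkf" -> "ufmkf" -> "fkmfu"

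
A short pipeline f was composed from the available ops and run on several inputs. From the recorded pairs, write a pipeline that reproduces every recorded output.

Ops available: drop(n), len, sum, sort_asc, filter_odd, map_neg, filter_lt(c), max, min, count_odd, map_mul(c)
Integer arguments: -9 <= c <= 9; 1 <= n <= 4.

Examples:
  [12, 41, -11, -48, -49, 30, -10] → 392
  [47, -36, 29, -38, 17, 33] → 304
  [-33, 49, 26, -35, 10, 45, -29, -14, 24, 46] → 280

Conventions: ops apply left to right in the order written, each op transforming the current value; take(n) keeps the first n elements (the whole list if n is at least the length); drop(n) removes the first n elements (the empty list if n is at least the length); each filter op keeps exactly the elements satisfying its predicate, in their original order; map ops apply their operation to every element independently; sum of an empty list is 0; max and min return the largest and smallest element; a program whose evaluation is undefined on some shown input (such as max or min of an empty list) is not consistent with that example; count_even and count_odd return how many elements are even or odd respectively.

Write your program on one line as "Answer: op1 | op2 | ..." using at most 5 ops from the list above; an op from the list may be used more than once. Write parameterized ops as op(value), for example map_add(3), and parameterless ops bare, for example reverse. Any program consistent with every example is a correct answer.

map_mul(-1) | drop(1) | map_mul(8) | max

Check, running the answer program on each example:
  [12, 41, -11, -48, -49, 30, -10] -> [-12, -41, 11, 48, 49, -30, 10] -> [-41, 11, 48, 49, -30, 10] -> [-328, 88, 384, 392, -240, 80] -> 392
  [47, -36, 29, -38, 17, 33] -> [-47, 36, -29, 38, -17, -33] -> [36, -29, 38, -17, -33] -> [288, -232, 304, -136, -264] -> 304
  [-33, 49, 26, -35, 10, 45, -29, -14, 24, 46] -> [33, -49, -26, 35, -10, -45, 29, 14, -24, -46] -> [-49, -26, 35, -10, -45, 29, 14, -24, -46] -> [-392, -208, 280, -80, -360, 232, 112, -192, -368] -> 280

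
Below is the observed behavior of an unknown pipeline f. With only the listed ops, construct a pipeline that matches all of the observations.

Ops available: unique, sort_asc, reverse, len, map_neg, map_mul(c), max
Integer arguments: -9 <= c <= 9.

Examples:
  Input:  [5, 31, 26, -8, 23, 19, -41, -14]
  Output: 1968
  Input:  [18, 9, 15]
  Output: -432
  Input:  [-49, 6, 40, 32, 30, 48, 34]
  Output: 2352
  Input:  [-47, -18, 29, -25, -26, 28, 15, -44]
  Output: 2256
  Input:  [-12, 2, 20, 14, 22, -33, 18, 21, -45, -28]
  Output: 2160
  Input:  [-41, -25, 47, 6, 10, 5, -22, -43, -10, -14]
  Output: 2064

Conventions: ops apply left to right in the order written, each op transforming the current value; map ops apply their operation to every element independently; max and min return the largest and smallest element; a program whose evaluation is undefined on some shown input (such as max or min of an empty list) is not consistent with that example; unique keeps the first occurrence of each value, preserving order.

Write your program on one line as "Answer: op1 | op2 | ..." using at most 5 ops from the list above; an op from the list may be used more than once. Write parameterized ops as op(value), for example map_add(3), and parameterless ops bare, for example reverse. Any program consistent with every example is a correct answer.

map_mul(3) | sort_asc | map_mul(8) | map_mul(-2) | max

Check, running the answer program on each example:
  [5, 31, 26, -8, 23, 19, -41, -14] -> [15, 93, 78, -24, 69, 57, -123, -42] -> [-123, -42, -24, 15, 57, 69, 78, 93] -> [-984, -336, -192, 120, 456, 552, 624, 744] -> [1968, 672, 384, -240, -912, -1104, -1248, -1488] -> 1968
  [18, 9, 15] -> [54, 27, 45] -> [27, 45, 54] -> [216, 360, 432] -> [-432, -720, -864] -> -432
  [-49, 6, 40, 32, 30, 48, 34] -> [-147, 18, 120, 96, 90, 144, 102] -> [-147, 18, 90, 96, 102, 120, 144] -> [-1176, 144, 720, 768, 816, 960, 1152] -> [2352, -288, -1440, -1536, -1632, -1920, -2304] -> 2352
  [-47, -18, 29, -25, -26, 28, 15, -44] -> [-141, -54, 87, -75, -78, 84, 45, -132] -> [-141, -132, -78, -75, -54, 45, 84, 87] -> [-1128, -1056, -624, -600, -432, 360, 672, 696] -> [2256, 2112, 1248, 1200, 864, -720, -1344, -1392] -> 2256
  [-12, 2, 20, 14, 22, -33, 18, 21, -45, -28] -> [-36, 6, 60, 42, 66, -99, 54, 63, -135, -84] -> [-135, -99, -84, -36, 6, 42, 54, 60, 63, 66] -> [-1080, -792, -672, -288, 48, 336, 432, 480, 504, 528] -> [2160, 1584, 1344, 576, -96, -672, -864, -960, -1008, -1056] -> 2160
  [-41, -25, 47, 6, 10, 5, -22, -43, -10, -14] -> [-123, -75, 141, 18, 30, 15, -66, -129, -30, -42] -> [-129, -123, -75, -66, -42, -30, 15, 18, 30, 141] -> [-1032, -984, -600, -528, -336, -240, 120, 144, 240, 1128] -> [2064, 1968, 1200, 1056, 672, 480, -240, -288, -480, -2256] -> 2064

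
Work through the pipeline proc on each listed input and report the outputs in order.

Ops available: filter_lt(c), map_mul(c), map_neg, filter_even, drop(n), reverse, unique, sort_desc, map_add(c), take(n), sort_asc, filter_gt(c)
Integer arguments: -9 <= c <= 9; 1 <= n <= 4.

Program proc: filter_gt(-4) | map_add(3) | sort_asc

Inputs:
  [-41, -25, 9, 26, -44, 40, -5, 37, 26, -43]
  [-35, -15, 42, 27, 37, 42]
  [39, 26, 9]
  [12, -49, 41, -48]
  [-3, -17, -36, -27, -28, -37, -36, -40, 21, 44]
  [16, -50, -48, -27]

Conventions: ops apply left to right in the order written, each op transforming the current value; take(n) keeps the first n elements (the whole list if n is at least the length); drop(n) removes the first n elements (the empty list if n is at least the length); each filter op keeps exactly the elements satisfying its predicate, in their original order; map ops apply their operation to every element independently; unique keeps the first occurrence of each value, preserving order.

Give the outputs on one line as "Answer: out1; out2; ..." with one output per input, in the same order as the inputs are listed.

Execution, op by op:
  [-41, -25, 9, 26, -44, 40, -5, 37, 26, -43] -> [9, 26, 40, 37, 26] -> [12, 29, 43, 40, 29] -> [12, 29, 29, 40, 43]
  [-35, -15, 42, 27, 37, 42] -> [42, 27, 37, 42] -> [45, 30, 40, 45] -> [30, 40, 45, 45]
  [39, 26, 9] -> [39, 26, 9] -> [42, 29, 12] -> [12, 29, 42]
  [12, -49, 41, -48] -> [12, 41] -> [15, 44] -> [15, 44]
  [-3, -17, -36, -27, -28, -37, -36, -40, 21, 44] -> [-3, 21, 44] -> [0, 24, 47] -> [0, 24, 47]
  [16, -50, -48, -27] -> [16] -> [19] -> [19]

[12, 29, 29, 40, 43]; [30, 40, 45, 45]; [12, 29, 42]; [15, 44]; [0, 24, 47]; [19]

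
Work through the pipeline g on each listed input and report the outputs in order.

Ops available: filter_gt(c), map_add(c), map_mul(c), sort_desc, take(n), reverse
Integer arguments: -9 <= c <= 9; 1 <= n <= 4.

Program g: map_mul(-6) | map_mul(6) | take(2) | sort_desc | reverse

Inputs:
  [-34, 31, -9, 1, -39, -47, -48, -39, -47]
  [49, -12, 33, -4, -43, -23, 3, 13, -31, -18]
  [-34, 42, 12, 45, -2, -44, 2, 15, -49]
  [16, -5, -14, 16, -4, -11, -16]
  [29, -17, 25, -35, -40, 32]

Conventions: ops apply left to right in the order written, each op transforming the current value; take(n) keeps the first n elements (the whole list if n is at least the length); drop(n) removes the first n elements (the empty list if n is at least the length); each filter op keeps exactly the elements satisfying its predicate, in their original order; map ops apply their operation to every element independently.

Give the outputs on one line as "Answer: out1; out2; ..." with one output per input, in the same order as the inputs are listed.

Execution, op by op:
  [-34, 31, -9, 1, -39, -47, -48, -39, -47] -> [204, -186, 54, -6, 234, 282, 288, 234, 282] -> [1224, -1116, 324, -36, 1404, 1692, 1728, 1404, 1692] -> [1224, -1116] -> [1224, -1116] -> [-1116, 1224]
  [49, -12, 33, -4, -43, -23, 3, 13, -31, -18] -> [-294, 72, -198, 24, 258, 138, -18, -78, 186, 108] -> [-1764, 432, -1188, 144, 1548, 828, -108, -468, 1116, 648] -> [-1764, 432] -> [432, -1764] -> [-1764, 432]
  [-34, 42, 12, 45, -2, -44, 2, 15, -49] -> [204, -252, -72, -270, 12, 264, -12, -90, 294] -> [1224, -1512, -432, -1620, 72, 1584, -72, -540, 1764] -> [1224, -1512] -> [1224, -1512] -> [-1512, 1224]
  [16, -5, -14, 16, -4, -11, -16] -> [-96, 30, 84, -96, 24, 66, 96] -> [-576, 180, 504, -576, 144, 396, 576] -> [-576, 180] -> [180, -576] -> [-576, 180]
  [29, -17, 25, -35, -40, 32] -> [-174, 102, -150, 210, 240, -192] -> [-1044, 612, -900, 1260, 1440, -1152] -> [-1044, 612] -> [612, -1044] -> [-1044, 612]

[-1116, 1224]; [-1764, 432]; [-1512, 1224]; [-576, 180]; [-1044, 612]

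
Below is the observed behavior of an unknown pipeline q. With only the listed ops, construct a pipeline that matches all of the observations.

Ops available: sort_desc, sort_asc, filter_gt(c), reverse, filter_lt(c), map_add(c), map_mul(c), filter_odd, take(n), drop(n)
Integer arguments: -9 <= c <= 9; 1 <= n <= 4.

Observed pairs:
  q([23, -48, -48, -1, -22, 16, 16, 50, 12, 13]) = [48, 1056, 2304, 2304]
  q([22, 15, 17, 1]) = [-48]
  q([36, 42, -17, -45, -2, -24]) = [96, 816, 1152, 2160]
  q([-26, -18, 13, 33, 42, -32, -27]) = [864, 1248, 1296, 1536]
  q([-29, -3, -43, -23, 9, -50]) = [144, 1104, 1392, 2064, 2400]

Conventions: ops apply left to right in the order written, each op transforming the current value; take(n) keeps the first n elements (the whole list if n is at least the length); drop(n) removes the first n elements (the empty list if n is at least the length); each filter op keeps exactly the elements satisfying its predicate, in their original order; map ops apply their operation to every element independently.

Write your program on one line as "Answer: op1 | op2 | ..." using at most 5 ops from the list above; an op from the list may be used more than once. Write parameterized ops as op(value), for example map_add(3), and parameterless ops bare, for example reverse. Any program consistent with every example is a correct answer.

sort_desc | map_mul(8) | filter_lt(9) | map_mul(-6)

Check, running the answer program on each example:
  [23, -48, -48, -1, -22, 16, 16, 50, 12, 13] -> [50, 23, 16, 16, 13, 12, -1, -22, -48, -48] -> [400, 184, 128, 128, 104, 96, -8, -176, -384, -384] -> [-8, -176, -384, -384] -> [48, 1056, 2304, 2304]
  [22, 15, 17, 1] -> [22, 17, 15, 1] -> [176, 136, 120, 8] -> [8] -> [-48]
  [36, 42, -17, -45, -2, -24] -> [42, 36, -2, -17, -24, -45] -> [336, 288, -16, -136, -192, -360] -> [-16, -136, -192, -360] -> [96, 816, 1152, 2160]
  [-26, -18, 13, 33, 42, -32, -27] -> [42, 33, 13, -18, -26, -27, -32] -> [336, 264, 104, -144, -208, -216, -256] -> [-144, -208, -216, -256] -> [864, 1248, 1296, 1536]
  [-29, -3, -43, -23, 9, -50] -> [9, -3, -23, -29, -43, -50] -> [72, -24, -184, -232, -344, -400] -> [-24, -184, -232, -344, -400] -> [144, 1104, 1392, 2064, 2400]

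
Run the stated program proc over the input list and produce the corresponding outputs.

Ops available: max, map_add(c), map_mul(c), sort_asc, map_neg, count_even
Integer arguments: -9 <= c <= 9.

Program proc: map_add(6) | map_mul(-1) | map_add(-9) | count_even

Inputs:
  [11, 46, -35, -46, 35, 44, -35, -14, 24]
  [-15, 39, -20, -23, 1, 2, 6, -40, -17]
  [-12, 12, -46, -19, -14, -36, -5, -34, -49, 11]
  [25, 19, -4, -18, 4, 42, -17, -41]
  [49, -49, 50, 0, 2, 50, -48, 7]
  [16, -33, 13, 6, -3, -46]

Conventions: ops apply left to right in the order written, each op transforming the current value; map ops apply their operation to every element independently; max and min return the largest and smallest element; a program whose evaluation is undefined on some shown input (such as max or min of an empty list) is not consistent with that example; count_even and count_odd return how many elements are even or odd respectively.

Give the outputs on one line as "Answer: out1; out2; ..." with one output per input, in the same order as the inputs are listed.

4; 5; 4; 4; 3; 3

Execution, op by op:
  [11, 46, -35, -46, 35, 44, -35, -14, 24] -> [17, 52, -29, -40, 41, 50, -29, -8, 30] -> [-17, -52, 29, 40, -41, -50, 29, 8, -30] -> [-26, -61, 20, 31, -50, -59, 20, -1, -39] -> 4
  [-15, 39, -20, -23, 1, 2, 6, -40, -17] -> [-9, 45, -14, -17, 7, 8, 12, -34, -11] -> [9, -45, 14, 17, -7, -8, -12, 34, 11] -> [0, -54, 5, 8, -16, -17, -21, 25, 2] -> 5
  [-12, 12, -46, -19, -14, -36, -5, -34, -49, 11] -> [-6, 18, -40, -13, -8, -30, 1, -28, -43, 17] -> [6, -18, 40, 13, 8, 30, -1, 28, 43, -17] -> [-3, -27, 31, 4, -1, 21, -10, 19, 34, -26] -> 4
  [25, 19, -4, -18, 4, 42, -17, -41] -> [31, 25, 2, -12, 10, 48, -11, -35] -> [-31, -25, -2, 12, -10, -48, 11, 35] -> [-40, -34, -11, 3, -19, -57, 2, 26] -> 4
  [49, -49, 50, 0, 2, 50, -48, 7] -> [55, -43, 56, 6, 8, 56, -42, 13] -> [-55, 43, -56, -6, -8, -56, 42, -13] -> [-64, 34, -65, -15, -17, -65, 33, -22] -> 3
  [16, -33, 13, 6, -3, -46] -> [22, -27, 19, 12, 3, -40] -> [-22, 27, -19, -12, -3, 40] -> [-31, 18, -28, -21, -12, 31] -> 3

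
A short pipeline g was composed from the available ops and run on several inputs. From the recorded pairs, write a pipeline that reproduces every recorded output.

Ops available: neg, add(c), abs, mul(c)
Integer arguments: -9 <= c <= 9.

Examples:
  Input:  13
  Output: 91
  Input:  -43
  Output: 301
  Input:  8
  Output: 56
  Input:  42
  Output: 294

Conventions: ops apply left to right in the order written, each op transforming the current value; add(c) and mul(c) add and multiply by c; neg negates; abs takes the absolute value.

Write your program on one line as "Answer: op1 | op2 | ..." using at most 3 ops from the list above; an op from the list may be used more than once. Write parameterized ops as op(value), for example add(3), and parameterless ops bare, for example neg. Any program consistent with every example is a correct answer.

mul(7) | abs

Check, running the answer program on each example:
  13 -> 91 -> 91
  -43 -> -301 -> 301
  8 -> 56 -> 56
  42 -> 294 -> 294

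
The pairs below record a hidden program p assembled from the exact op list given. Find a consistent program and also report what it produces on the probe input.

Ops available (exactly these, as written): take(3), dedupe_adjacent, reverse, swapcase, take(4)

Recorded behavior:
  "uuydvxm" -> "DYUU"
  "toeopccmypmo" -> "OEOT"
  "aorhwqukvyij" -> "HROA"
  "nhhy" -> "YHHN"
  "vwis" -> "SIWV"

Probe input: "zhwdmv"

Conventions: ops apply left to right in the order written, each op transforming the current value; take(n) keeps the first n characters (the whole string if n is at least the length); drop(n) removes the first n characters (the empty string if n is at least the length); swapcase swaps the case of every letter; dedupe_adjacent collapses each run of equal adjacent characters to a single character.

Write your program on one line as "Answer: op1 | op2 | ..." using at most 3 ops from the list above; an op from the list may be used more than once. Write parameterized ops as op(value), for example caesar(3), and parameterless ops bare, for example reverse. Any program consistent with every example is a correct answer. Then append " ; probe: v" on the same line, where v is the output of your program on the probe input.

take(4) | swapcase | reverse ; probe: "DWHZ"

Check, running the answer program on each example:
  "uuydvxm" -> "uuyd" -> "UUYD" -> "DYUU"
  "toeopccmypmo" -> "toeo" -> "TOEO" -> "OEOT"
  "aorhwqukvyij" -> "aorh" -> "AORH" -> "HROA"
  "nhhy" -> "nhhy" -> "NHHY" -> "YHHN"
  "vwis" -> "vwis" -> "VWIS" -> "SIWV"
  probe: "zhwdmv" -> "zhwd" -> "ZHWD" -> "DWHZ"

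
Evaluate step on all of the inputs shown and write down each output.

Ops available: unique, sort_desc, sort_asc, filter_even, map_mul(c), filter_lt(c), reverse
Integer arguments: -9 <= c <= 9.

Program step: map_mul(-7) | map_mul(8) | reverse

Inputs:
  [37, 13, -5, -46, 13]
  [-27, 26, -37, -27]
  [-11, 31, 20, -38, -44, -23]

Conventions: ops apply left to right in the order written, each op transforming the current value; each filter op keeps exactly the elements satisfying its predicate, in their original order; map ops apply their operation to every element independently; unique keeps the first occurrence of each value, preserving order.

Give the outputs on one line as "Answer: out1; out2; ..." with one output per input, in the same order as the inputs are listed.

[-728, 2576, 280, -728, -2072]; [1512, 2072, -1456, 1512]; [1288, 2464, 2128, -1120, -1736, 616]

Execution, op by op:
  [37, 13, -5, -46, 13] -> [-259, -91, 35, 322, -91] -> [-2072, -728, 280, 2576, -728] -> [-728, 2576, 280, -728, -2072]
  [-27, 26, -37, -27] -> [189, -182, 259, 189] -> [1512, -1456, 2072, 1512] -> [1512, 2072, -1456, 1512]
  [-11, 31, 20, -38, -44, -23] -> [77, -217, -140, 266, 308, 161] -> [616, -1736, -1120, 2128, 2464, 1288] -> [1288, 2464, 2128, -1120, -1736, 616]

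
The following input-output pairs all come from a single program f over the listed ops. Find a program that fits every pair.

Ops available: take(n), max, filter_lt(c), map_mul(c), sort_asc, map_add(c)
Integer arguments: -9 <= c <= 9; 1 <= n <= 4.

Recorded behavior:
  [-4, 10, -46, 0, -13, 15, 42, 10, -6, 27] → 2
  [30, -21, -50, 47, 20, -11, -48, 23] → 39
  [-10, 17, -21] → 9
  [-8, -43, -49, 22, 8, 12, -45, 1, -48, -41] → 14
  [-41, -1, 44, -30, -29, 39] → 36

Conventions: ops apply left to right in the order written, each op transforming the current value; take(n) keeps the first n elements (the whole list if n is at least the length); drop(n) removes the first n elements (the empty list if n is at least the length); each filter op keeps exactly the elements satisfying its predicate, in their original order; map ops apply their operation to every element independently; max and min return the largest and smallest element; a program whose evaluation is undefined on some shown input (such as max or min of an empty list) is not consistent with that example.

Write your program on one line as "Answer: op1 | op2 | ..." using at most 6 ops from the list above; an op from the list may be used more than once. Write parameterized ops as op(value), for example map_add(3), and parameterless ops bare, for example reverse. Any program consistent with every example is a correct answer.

take(4) | sort_asc | map_add(2) | map_add(-5) | map_add(-5) | max

Check, running the answer program on each example:
  [-4, 10, -46, 0, -13, 15, 42, 10, -6, 27] -> [-4, 10, -46, 0] -> [-46, -4, 0, 10] -> [-44, -2, 2, 12] -> [-49, -7, -3, 7] -> [-54, -12, -8, 2] -> 2
  [30, -21, -50, 47, 20, -11, -48, 23] -> [30, -21, -50, 47] -> [-50, -21, 30, 47] -> [-48, -19, 32, 49] -> [-53, -24, 27, 44] -> [-58, -29, 22, 39] -> 39
  [-10, 17, -21] -> [-10, 17, -21] -> [-21, -10, 17] -> [-19, -8, 19] -> [-24, -13, 14] -> [-29, -18, 9] -> 9
  [-8, -43, -49, 22, 8, 12, -45, 1, -48, -41] -> [-8, -43, -49, 22] -> [-49, -43, -8, 22] -> [-47, -41, -6, 24] -> [-52, -46, -11, 19] -> [-57, -51, -16, 14] -> 14
  [-41, -1, 44, -30, -29, 39] -> [-41, -1, 44, -30] -> [-41, -30, -1, 44] -> [-39, -28, 1, 46] -> [-44, -33, -4, 41] -> [-49, -38, -9, 36] -> 36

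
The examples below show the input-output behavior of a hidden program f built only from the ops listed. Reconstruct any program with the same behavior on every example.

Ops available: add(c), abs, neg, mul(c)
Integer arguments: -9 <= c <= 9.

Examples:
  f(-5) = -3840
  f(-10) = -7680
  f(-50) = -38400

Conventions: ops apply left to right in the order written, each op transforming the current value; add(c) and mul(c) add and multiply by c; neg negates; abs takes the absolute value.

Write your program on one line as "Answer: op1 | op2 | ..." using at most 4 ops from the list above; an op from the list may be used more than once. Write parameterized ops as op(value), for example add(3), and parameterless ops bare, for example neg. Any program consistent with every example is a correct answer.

mul(-3) | mul(8) | mul(4) | mul(-8)

Check, running the answer program on each example:
  -5 -> 15 -> 120 -> 480 -> -3840
  -10 -> 30 -> 240 -> 960 -> -7680
  -50 -> 150 -> 1200 -> 4800 -> -38400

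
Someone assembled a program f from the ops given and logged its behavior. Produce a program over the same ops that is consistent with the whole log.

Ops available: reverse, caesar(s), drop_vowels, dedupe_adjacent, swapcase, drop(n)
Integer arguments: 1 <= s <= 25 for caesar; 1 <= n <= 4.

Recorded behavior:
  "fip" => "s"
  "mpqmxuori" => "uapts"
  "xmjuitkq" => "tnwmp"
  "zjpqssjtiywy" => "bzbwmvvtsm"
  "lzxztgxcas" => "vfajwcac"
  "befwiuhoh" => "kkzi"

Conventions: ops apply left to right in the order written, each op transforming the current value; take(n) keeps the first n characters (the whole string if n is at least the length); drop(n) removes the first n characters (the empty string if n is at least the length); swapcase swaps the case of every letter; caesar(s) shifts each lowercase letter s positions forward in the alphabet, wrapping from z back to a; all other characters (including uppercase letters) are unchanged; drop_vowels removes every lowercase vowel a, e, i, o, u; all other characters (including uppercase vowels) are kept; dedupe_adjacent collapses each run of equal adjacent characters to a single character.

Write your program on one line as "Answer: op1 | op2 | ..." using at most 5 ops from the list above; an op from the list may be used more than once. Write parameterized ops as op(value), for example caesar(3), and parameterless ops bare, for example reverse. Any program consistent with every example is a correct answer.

drop_vowels | drop(1) | reverse | caesar(3)

Check, running the answer program on each example:
  "fip" -> "fp" -> "p" -> "p" -> "s"
  "mpqmxuori" -> "mpqmxr" -> "pqmxr" -> "rxmqp" -> "uapts"
  "xmjuitkq" -> "xmjtkq" -> "mjtkq" -> "qktjm" -> "tnwmp"
  "zjpqssjtiywy" -> "zjpqssjtywy" -> "jpqssjtywy" -> "ywytjssqpj" -> "bzbwmvvtsm"
  "lzxztgxcas" -> "lzxztgxcs" -> "zxztgxcs" -> "scxgtzxz" -> "vfajwcac"
  "befwiuhoh" -> "bfwhh" -> "fwhh" -> "hhwf" -> "kkzi"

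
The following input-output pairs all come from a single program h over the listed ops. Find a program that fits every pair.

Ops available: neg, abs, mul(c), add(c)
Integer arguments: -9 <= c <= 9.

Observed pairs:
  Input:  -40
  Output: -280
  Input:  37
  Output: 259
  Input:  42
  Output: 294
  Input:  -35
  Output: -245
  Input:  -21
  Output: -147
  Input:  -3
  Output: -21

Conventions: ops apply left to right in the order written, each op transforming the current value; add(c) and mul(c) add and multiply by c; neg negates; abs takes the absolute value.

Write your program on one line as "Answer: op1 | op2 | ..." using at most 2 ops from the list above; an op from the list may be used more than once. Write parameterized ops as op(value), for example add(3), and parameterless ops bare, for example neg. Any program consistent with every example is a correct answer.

neg | mul(-7)

Check, running the answer program on each example:
  -40 -> 40 -> -280
  37 -> -37 -> 259
  42 -> -42 -> 294
  -35 -> 35 -> -245
  -21 -> 21 -> -147
  -3 -> 3 -> -21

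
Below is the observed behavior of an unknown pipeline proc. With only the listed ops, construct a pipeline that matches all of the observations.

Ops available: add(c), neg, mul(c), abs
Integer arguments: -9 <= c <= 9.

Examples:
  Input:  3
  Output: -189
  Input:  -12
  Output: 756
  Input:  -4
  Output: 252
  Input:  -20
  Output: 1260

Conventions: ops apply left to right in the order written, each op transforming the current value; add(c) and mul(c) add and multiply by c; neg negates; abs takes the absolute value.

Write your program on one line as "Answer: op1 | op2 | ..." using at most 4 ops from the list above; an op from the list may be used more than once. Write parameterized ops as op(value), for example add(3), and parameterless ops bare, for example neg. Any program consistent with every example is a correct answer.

neg | mul(9) | mul(7)

Check, running the answer program on each example:
  3 -> -3 -> -27 -> -189
  -12 -> 12 -> 108 -> 756
  -4 -> 4 -> 36 -> 252
  -20 -> 20 -> 180 -> 1260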